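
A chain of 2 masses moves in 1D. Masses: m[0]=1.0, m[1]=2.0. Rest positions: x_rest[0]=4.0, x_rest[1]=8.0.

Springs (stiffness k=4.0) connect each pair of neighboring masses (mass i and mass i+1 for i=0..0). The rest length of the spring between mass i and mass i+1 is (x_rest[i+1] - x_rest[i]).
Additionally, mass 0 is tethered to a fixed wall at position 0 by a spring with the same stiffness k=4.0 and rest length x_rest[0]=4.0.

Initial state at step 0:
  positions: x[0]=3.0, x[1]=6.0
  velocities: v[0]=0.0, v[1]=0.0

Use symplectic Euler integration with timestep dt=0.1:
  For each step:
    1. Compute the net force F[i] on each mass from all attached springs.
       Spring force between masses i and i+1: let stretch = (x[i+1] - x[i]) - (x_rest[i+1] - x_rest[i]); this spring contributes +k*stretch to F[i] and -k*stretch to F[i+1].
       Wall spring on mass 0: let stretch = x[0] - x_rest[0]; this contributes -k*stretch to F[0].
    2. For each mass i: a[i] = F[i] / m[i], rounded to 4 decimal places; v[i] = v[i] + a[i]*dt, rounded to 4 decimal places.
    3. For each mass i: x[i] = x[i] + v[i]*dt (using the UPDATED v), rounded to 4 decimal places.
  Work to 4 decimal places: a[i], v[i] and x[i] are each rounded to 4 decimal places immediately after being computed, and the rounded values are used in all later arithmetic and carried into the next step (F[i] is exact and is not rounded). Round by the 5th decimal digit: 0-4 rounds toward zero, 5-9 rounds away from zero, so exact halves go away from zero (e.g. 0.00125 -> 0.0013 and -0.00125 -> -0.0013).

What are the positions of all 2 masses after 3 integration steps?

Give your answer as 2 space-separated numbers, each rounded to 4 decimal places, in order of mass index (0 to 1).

Answer: 3.0039 6.1180

Derivation:
Step 0: x=[3.0000 6.0000] v=[0.0000 0.0000]
Step 1: x=[3.0000 6.0200] v=[0.0000 0.2000]
Step 2: x=[3.0008 6.0596] v=[0.0080 0.3960]
Step 3: x=[3.0039 6.1180] v=[0.0312 0.5842]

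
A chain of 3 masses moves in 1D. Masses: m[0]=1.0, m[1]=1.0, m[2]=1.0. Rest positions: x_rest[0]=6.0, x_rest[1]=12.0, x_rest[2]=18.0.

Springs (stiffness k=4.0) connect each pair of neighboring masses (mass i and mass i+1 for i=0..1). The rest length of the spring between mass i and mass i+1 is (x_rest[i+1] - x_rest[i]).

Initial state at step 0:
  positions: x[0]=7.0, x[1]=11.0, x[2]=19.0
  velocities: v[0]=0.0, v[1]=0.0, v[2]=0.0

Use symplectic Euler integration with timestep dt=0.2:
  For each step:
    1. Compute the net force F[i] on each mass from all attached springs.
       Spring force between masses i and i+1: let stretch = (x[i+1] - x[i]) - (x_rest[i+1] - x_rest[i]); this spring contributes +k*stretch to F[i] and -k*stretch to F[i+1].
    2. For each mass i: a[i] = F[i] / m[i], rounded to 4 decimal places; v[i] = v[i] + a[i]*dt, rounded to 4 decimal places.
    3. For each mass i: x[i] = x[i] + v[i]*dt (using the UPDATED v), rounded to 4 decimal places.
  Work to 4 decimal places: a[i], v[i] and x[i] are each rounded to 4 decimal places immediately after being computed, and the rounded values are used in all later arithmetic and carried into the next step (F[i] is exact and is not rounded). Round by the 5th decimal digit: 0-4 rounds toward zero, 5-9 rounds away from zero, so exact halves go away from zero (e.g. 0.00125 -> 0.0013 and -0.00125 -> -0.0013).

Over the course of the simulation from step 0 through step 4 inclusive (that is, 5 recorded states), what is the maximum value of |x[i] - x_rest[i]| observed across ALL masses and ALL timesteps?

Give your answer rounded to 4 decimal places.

Step 0: x=[7.0000 11.0000 19.0000] v=[0.0000 0.0000 0.0000]
Step 1: x=[6.6800 11.6400 18.6800] v=[-1.6000 3.2000 -1.6000]
Step 2: x=[6.1936 12.6128 18.1936] v=[-2.4320 4.8640 -2.4320]
Step 3: x=[5.7743 13.4515 17.7743] v=[-2.0966 4.1933 -2.0966]
Step 4: x=[5.6233 13.7535 17.6233] v=[-0.7548 1.5098 -0.7548]
Max displacement = 1.7535

Answer: 1.7535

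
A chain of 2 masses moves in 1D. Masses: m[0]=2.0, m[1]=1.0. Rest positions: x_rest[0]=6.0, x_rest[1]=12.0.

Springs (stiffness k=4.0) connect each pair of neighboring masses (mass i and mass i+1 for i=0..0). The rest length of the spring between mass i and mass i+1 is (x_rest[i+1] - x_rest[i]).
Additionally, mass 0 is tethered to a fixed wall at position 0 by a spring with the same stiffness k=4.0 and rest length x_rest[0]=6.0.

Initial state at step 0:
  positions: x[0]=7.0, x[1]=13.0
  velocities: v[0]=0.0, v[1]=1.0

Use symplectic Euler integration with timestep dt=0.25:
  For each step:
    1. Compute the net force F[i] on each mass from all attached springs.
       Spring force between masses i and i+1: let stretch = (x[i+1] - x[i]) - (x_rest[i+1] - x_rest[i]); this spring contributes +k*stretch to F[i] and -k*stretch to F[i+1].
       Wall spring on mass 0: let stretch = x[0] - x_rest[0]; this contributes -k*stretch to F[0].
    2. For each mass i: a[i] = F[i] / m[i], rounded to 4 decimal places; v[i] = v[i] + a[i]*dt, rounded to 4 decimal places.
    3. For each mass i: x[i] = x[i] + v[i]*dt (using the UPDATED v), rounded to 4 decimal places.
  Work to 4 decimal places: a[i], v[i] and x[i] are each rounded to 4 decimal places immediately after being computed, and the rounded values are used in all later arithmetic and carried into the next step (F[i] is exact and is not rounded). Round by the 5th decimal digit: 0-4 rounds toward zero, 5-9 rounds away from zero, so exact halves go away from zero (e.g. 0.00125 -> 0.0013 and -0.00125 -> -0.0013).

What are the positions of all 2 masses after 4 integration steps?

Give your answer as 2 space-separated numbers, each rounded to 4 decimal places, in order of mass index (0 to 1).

Answer: 6.3672 13.1397

Derivation:
Step 0: x=[7.0000 13.0000] v=[0.0000 1.0000]
Step 1: x=[6.8750 13.2500] v=[-0.5000 1.0000]
Step 2: x=[6.6875 13.4063] v=[-0.7500 0.6250]
Step 3: x=[6.5039 13.3829] v=[-0.7344 -0.0938]
Step 4: x=[6.3672 13.1397] v=[-0.5469 -0.9728]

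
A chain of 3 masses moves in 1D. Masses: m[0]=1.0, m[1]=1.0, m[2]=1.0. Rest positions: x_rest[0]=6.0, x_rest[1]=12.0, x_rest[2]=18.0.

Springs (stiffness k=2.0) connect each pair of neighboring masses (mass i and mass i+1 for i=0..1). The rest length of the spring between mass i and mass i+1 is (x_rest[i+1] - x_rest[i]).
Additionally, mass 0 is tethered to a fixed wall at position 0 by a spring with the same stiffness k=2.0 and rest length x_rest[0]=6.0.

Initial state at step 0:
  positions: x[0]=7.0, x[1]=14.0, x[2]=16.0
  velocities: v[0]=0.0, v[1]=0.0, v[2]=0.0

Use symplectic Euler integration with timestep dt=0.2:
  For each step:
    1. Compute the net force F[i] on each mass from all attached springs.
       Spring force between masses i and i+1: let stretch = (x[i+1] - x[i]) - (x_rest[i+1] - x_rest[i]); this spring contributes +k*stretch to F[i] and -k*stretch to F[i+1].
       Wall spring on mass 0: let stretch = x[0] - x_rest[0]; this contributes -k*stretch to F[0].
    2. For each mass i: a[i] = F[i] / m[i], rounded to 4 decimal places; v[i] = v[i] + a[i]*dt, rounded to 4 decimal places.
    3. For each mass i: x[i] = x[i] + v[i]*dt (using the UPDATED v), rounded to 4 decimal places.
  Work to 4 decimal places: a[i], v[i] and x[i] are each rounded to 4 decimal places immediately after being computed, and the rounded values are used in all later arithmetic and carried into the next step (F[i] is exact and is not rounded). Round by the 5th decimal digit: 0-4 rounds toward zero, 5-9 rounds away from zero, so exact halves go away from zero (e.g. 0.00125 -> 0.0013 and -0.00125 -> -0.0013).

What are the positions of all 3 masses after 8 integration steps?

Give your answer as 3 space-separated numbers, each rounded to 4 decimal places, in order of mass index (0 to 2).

Step 0: x=[7.0000 14.0000 16.0000] v=[0.0000 0.0000 0.0000]
Step 1: x=[7.0000 13.6000 16.3200] v=[0.0000 -2.0000 1.6000]
Step 2: x=[6.9680 12.8896 16.9024] v=[-0.1600 -3.5520 2.9120]
Step 3: x=[6.8523 12.0265 17.6438] v=[-0.5786 -4.3155 3.7069]
Step 4: x=[6.6023 11.1988 18.4158] v=[-1.2498 -4.1383 3.8600]
Step 5: x=[6.1919 10.5808 19.0904] v=[-2.0521 -3.0901 3.3732]
Step 6: x=[5.6372 10.2924 19.5643] v=[-2.7733 -1.4418 2.3694]
Step 7: x=[5.0040 10.3734 19.7764] v=[-3.1661 0.4049 1.0606]
Step 8: x=[4.4000 10.7771 19.7163] v=[-3.0199 2.0183 -0.3006]

Answer: 4.4000 10.7771 19.7163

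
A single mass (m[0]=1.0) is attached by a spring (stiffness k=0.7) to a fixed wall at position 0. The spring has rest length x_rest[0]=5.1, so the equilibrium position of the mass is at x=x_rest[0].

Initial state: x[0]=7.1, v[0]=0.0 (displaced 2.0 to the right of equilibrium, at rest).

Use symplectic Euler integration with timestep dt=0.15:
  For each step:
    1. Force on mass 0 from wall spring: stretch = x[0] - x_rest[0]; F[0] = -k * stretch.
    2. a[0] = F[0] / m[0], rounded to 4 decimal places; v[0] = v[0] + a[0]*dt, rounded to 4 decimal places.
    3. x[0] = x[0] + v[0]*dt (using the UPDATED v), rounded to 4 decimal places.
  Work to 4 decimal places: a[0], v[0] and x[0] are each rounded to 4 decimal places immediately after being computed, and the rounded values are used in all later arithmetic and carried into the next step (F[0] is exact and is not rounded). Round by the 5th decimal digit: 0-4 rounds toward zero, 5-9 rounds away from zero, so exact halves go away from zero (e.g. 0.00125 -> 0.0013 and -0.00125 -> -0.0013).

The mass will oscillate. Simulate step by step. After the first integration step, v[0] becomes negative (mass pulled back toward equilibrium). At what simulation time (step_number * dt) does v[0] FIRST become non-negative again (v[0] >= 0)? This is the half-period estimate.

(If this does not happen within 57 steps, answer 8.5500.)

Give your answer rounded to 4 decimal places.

Step 0: x=[7.1000] v=[0.0000]
Step 1: x=[7.0685] v=[-0.2100]
Step 2: x=[7.0060] v=[-0.4167]
Step 3: x=[6.9135] v=[-0.6168]
Step 4: x=[6.7924] v=[-0.8072]
Step 5: x=[6.6447] v=[-0.9849]
Step 6: x=[6.4726] v=[-1.1471]
Step 7: x=[6.2789] v=[-1.2912]
Step 8: x=[6.0667] v=[-1.4150]
Step 9: x=[5.8392] v=[-1.5165]
Step 10: x=[5.6001] v=[-1.5941]
Step 11: x=[5.3531] v=[-1.6466]
Step 12: x=[5.1021] v=[-1.6732]
Step 13: x=[4.8511] v=[-1.6734]
Step 14: x=[4.6040] v=[-1.6473]
Step 15: x=[4.3647] v=[-1.5952]
Step 16: x=[4.1370] v=[-1.5180]
Step 17: x=[3.9245] v=[-1.4169]
Step 18: x=[3.7305] v=[-1.2935]
Step 19: x=[3.5580] v=[-1.1497]
Step 20: x=[3.4098] v=[-0.9878]
Step 21: x=[3.2883] v=[-0.8103]
Step 22: x=[3.1953] v=[-0.6201]
Step 23: x=[3.1323] v=[-0.4201]
Step 24: x=[3.1003] v=[-0.2135]
Step 25: x=[3.0998] v=[-0.0035]
Step 26: x=[3.1308] v=[0.2065]
First v>=0 after going negative at step 26, time=3.9000

Answer: 3.9000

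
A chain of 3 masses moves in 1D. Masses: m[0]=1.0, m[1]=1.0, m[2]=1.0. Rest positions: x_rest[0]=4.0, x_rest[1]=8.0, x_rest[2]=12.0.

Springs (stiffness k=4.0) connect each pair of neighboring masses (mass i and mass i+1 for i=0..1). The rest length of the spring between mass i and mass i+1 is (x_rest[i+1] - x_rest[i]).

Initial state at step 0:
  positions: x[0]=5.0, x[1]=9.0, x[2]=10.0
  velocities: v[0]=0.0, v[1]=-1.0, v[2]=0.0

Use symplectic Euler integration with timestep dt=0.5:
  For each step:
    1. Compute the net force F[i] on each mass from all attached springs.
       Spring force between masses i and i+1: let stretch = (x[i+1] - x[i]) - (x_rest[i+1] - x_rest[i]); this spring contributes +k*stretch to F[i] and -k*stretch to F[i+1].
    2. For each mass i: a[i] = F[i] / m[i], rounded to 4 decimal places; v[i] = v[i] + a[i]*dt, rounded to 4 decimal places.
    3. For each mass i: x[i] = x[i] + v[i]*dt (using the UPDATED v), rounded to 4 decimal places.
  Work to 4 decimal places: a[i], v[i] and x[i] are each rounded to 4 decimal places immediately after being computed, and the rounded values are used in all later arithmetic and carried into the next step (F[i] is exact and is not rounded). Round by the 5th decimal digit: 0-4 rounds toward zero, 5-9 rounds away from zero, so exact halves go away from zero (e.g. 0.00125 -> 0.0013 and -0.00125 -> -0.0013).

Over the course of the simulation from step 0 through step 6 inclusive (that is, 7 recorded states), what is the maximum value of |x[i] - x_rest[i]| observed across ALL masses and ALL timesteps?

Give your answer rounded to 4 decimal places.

Answer: 3.0000

Derivation:
Step 0: x=[5.0000 9.0000 10.0000] v=[0.0000 -1.0000 0.0000]
Step 1: x=[5.0000 5.5000 13.0000] v=[0.0000 -7.0000 6.0000]
Step 2: x=[1.5000 9.0000 12.5000] v=[-7.0000 7.0000 -1.0000]
Step 3: x=[1.5000 8.5000 12.5000] v=[0.0000 -1.0000 0.0000]
Step 4: x=[4.5000 5.0000 12.5000] v=[6.0000 -7.0000 0.0000]
Step 5: x=[4.0000 8.5000 9.0000] v=[-1.0000 7.0000 -7.0000]
Step 6: x=[4.0000 8.0000 9.0000] v=[0.0000 -1.0000 0.0000]
Max displacement = 3.0000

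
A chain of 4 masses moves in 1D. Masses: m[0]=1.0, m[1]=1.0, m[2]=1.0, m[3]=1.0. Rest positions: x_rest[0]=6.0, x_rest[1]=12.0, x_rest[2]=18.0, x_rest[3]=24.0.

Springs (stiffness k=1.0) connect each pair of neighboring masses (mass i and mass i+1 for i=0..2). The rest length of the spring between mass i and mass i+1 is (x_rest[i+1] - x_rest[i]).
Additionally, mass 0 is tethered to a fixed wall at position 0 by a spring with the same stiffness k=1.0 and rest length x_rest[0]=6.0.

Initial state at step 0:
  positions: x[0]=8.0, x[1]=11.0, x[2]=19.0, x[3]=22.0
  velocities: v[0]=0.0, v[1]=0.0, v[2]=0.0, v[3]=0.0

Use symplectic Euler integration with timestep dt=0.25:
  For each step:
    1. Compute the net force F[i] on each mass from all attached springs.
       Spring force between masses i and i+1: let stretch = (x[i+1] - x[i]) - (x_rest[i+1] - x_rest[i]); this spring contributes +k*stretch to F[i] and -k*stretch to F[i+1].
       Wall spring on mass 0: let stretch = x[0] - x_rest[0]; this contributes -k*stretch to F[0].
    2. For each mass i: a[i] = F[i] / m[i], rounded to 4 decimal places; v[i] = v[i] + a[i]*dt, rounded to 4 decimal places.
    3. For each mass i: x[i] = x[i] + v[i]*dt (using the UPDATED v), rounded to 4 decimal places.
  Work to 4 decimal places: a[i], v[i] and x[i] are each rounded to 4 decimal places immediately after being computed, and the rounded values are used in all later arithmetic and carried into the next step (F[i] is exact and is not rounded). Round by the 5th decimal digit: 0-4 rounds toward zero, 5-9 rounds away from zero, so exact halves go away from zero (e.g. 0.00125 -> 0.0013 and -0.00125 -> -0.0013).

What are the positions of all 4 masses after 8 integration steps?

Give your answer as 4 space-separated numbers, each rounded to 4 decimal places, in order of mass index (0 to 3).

Answer: 4.5676 12.3478 16.8070 24.5210

Derivation:
Step 0: x=[8.0000 11.0000 19.0000 22.0000] v=[0.0000 0.0000 0.0000 0.0000]
Step 1: x=[7.6875 11.3125 18.6875 22.1875] v=[-1.2500 1.2500 -1.2500 0.7500]
Step 2: x=[7.1211 11.8594 18.1328 22.5313] v=[-2.2656 2.1875 -2.2188 1.3750]
Step 3: x=[6.4058 12.5022 17.4609 22.9752] v=[-2.8613 2.5713 -2.6875 1.7754]
Step 4: x=[5.6711 13.0739 16.8238 23.4494] v=[-2.9387 2.2869 -2.5486 1.8968]
Step 5: x=[5.0447 13.4173 16.3664 23.8845] v=[-2.5058 1.3737 -1.8297 1.7404]
Step 6: x=[4.6263 13.4218 16.1945 24.2247] v=[-1.6738 0.0178 -0.6875 1.3609]
Step 7: x=[4.4684 13.0498 16.3512 24.4381] v=[-0.6315 -1.4879 0.6269 0.8534]
Step 8: x=[4.5676 12.3478 16.8070 24.5210] v=[0.3968 -2.8079 1.8233 0.3317]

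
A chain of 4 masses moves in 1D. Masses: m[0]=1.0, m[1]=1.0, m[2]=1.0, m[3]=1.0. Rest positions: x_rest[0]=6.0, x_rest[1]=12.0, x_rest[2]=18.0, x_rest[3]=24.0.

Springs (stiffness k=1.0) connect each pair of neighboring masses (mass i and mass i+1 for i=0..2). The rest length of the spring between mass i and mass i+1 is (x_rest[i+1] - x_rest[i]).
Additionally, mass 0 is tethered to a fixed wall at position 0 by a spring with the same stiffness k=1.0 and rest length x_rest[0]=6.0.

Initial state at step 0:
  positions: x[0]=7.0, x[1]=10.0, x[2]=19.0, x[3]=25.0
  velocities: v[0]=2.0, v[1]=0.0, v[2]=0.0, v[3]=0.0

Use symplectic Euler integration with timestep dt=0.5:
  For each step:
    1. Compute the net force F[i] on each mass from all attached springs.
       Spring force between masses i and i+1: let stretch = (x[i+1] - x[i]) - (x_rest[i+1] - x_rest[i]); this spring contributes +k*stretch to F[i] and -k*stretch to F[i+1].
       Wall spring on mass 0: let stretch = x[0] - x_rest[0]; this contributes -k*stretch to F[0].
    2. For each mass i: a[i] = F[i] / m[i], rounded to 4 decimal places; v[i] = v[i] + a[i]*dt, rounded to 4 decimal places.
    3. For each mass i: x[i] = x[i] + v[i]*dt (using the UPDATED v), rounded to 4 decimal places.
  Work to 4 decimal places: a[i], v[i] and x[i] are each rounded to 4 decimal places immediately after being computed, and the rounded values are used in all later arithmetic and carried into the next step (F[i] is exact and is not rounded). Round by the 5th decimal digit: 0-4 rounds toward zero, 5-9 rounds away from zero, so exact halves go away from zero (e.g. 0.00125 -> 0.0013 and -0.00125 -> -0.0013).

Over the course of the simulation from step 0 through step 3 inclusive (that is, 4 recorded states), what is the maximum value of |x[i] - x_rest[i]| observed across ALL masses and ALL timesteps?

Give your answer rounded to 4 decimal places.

Step 0: x=[7.0000 10.0000 19.0000 25.0000] v=[2.0000 0.0000 0.0000 0.0000]
Step 1: x=[7.0000 11.5000 18.2500 25.0000] v=[0.0000 3.0000 -1.5000 0.0000]
Step 2: x=[6.3750 13.5625 17.5000 24.8125] v=[-1.2500 4.1250 -1.5000 -0.3750]
Step 3: x=[5.9531 14.8125 17.5938 24.2969] v=[-0.8438 2.5000 0.1875 -1.0313]
Max displacement = 2.8125

Answer: 2.8125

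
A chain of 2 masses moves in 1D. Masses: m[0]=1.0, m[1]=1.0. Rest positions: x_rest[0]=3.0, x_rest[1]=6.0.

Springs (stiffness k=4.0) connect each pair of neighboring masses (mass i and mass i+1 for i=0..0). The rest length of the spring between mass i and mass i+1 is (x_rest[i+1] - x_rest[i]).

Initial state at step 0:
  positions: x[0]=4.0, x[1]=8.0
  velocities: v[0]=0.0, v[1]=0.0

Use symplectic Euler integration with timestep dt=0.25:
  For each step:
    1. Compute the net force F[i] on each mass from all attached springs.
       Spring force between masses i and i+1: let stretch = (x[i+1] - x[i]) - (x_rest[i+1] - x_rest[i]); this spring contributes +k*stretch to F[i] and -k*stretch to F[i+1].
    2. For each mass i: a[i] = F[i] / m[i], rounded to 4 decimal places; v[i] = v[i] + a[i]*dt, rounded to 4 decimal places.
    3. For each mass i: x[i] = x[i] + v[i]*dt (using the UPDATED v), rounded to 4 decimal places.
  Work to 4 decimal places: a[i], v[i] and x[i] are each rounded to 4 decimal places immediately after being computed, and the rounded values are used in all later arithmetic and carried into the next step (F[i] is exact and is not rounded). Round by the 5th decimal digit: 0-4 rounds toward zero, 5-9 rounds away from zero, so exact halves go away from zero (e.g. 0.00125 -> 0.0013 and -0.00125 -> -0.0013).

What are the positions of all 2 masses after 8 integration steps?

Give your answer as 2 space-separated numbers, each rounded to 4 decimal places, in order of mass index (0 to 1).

Answer: 3.9709 8.0294

Derivation:
Step 0: x=[4.0000 8.0000] v=[0.0000 0.0000]
Step 1: x=[4.2500 7.7500] v=[1.0000 -1.0000]
Step 2: x=[4.6250 7.3750] v=[1.5000 -1.5000]
Step 3: x=[4.9375 7.0625] v=[1.2500 -1.2500]
Step 4: x=[5.0313 6.9688] v=[0.3750 -0.3750]
Step 5: x=[4.8594 7.1407] v=[-0.6875 0.6875]
Step 6: x=[4.5079 7.4923] v=[-1.4062 1.4062]
Step 7: x=[4.1525 7.8478] v=[-1.4218 1.4218]
Step 8: x=[3.9709 8.0294] v=[-0.7265 0.7265]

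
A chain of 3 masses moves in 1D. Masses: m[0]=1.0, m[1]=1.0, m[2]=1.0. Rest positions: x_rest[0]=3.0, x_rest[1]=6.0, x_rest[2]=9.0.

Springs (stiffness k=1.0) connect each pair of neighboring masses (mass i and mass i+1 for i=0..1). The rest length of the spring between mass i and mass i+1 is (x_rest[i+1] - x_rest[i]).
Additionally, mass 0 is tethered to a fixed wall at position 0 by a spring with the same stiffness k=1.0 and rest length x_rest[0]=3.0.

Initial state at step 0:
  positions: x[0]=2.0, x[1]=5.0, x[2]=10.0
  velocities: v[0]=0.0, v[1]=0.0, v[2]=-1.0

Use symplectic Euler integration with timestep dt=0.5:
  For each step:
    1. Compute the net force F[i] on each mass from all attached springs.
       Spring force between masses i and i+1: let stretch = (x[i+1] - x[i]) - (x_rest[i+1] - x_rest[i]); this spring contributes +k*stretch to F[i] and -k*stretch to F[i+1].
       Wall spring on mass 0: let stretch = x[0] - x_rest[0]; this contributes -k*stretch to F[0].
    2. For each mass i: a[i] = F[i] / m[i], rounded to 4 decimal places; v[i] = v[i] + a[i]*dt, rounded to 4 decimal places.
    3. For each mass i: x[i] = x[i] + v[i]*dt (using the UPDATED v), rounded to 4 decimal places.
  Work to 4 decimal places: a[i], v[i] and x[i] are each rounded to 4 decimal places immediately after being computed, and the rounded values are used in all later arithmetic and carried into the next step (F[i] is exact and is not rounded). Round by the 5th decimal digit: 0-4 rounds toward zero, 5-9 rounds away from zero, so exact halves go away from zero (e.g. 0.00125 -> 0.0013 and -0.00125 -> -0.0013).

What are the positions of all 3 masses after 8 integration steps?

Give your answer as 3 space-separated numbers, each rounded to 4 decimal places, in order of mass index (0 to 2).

Answer: 1.1959 4.7357 8.6864

Derivation:
Step 0: x=[2.0000 5.0000 10.0000] v=[0.0000 0.0000 -1.0000]
Step 1: x=[2.2500 5.5000 9.0000] v=[0.5000 1.0000 -2.0000]
Step 2: x=[2.7500 6.0625 7.8750] v=[1.0000 1.1250 -2.2500]
Step 3: x=[3.3907 6.2500 7.0469] v=[1.2813 0.3750 -1.6563]
Step 4: x=[3.8985 5.9219 6.7695] v=[1.0156 -0.6562 -0.5548]
Step 5: x=[3.9376 5.2999 7.0302] v=[0.0781 -1.2441 0.5214]
Step 6: x=[3.3328 4.7699 7.6084] v=[-1.2096 -1.0601 1.1563]
Step 7: x=[2.2541 4.5902 8.2270] v=[-2.1575 -0.3594 1.2371]
Step 8: x=[1.1959 4.7357 8.6864] v=[-2.1165 0.2910 0.9187]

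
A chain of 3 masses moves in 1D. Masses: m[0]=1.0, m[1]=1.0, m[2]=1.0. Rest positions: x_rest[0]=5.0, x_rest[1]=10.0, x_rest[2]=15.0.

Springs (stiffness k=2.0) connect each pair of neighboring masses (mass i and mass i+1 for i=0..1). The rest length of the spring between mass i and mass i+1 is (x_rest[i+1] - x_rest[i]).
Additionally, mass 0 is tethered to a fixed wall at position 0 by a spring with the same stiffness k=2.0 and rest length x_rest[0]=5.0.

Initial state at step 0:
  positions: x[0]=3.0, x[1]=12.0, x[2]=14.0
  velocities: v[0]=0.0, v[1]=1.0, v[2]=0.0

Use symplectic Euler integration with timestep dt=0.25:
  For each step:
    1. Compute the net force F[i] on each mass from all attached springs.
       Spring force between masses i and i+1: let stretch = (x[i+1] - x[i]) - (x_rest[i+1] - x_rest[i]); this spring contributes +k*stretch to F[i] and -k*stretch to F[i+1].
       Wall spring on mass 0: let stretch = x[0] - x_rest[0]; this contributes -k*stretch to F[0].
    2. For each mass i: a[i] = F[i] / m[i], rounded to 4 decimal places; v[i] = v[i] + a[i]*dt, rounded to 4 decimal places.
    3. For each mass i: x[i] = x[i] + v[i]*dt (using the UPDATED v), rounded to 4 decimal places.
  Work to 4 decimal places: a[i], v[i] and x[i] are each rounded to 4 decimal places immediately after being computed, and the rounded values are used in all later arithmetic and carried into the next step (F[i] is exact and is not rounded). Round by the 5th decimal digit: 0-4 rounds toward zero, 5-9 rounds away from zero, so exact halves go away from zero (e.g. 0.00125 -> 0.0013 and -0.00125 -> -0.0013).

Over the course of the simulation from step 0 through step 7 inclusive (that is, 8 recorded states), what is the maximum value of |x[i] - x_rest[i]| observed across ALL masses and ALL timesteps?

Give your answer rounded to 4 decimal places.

Answer: 2.1307

Derivation:
Step 0: x=[3.0000 12.0000 14.0000] v=[0.0000 1.0000 0.0000]
Step 1: x=[3.7500 11.3750 14.3750] v=[3.0000 -2.5000 1.5000]
Step 2: x=[4.9844 10.1719 15.0000] v=[4.9375 -4.8125 2.5000]
Step 3: x=[6.2442 8.9239 15.6465] v=[5.0391 -4.9922 2.5860]
Step 4: x=[7.0584 8.1812 16.0777] v=[3.2569 -2.9708 1.7247]
Step 5: x=[7.1307 8.2852 16.1468] v=[0.2891 0.4161 0.2765]
Step 6: x=[6.4560 9.2276 15.8582] v=[-2.6990 3.7697 -1.1543]
Step 7: x=[5.3207 10.6524 15.3658] v=[-4.5412 5.6992 -1.9696]
Max displacement = 2.1307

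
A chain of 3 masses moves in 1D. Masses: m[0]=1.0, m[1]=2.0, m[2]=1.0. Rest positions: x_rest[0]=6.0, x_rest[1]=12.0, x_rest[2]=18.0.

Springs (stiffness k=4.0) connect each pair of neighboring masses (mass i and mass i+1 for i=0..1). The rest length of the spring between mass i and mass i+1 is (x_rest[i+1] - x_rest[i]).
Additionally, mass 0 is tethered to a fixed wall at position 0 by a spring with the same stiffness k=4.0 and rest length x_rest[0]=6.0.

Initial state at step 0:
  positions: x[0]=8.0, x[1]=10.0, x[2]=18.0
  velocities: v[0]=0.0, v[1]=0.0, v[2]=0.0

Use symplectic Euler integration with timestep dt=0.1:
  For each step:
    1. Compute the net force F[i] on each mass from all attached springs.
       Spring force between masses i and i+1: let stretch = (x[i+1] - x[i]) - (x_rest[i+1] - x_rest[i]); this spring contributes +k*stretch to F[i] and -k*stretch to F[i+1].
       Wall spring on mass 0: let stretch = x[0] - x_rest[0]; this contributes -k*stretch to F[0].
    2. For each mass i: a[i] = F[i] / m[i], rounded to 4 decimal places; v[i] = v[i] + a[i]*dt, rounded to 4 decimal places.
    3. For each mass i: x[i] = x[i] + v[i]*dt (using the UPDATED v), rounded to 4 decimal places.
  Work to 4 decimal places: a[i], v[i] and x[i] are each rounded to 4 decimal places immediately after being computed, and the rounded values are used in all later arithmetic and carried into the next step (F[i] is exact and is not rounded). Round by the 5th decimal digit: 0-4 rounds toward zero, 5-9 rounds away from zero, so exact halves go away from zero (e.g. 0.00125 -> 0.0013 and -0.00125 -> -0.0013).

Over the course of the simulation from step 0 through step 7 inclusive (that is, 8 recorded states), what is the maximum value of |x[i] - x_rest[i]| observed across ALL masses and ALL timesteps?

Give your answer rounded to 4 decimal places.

Answer: 2.1563

Derivation:
Step 0: x=[8.0000 10.0000 18.0000] v=[0.0000 0.0000 0.0000]
Step 1: x=[7.7600 10.1200 17.9200] v=[-2.4000 1.2000 -0.8000]
Step 2: x=[7.3040 10.3488 17.7680] v=[-4.5600 2.2880 -1.5200]
Step 3: x=[6.6776 10.6651 17.5592] v=[-6.2637 3.1629 -2.0877]
Step 4: x=[5.9436 11.0395 17.3147] v=[-7.3397 3.7442 -2.4453]
Step 5: x=[5.1757 11.4375 17.0592] v=[-7.6788 3.9801 -2.5554]
Step 6: x=[4.4513 11.8227 16.8188] v=[-7.2444 3.8521 -2.4041]
Step 7: x=[3.8437 12.1604 16.6186] v=[-6.0764 3.3770 -2.0025]
Max displacement = 2.1563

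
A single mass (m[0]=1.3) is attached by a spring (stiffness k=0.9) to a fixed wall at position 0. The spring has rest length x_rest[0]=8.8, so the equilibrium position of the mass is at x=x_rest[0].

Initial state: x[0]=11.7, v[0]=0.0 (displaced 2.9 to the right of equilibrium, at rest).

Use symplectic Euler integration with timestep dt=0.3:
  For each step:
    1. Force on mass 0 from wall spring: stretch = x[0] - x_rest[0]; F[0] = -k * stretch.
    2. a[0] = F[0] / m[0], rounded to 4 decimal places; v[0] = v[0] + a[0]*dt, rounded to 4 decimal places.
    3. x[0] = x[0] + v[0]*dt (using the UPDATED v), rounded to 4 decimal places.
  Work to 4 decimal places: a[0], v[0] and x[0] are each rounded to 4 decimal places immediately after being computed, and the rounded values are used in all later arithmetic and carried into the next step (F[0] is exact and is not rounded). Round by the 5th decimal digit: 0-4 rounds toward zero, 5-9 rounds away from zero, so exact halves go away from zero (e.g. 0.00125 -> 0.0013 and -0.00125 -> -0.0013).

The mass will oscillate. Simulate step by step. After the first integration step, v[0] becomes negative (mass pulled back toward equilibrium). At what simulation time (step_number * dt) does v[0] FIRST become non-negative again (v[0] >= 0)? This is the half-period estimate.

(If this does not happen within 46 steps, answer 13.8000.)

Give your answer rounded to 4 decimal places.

Step 0: x=[11.7000] v=[0.0000]
Step 1: x=[11.5193] v=[-0.6023]
Step 2: x=[11.1692] v=[-1.1671]
Step 3: x=[10.6714] v=[-1.6592]
Step 4: x=[10.0570] v=[-2.0479]
Step 5: x=[9.3643] v=[-2.3090]
Step 6: x=[8.6364] v=[-2.4262]
Step 7: x=[7.9187] v=[-2.3922]
Step 8: x=[7.2559] v=[-2.2092]
Step 9: x=[6.6894] v=[-1.8885]
Step 10: x=[6.2544] v=[-1.4501]
Step 11: x=[5.9780] v=[-0.9214]
Step 12: x=[5.8774] v=[-0.3353]
Step 13: x=[5.9589] v=[0.2717]
First v>=0 after going negative at step 13, time=3.9000

Answer: 3.9000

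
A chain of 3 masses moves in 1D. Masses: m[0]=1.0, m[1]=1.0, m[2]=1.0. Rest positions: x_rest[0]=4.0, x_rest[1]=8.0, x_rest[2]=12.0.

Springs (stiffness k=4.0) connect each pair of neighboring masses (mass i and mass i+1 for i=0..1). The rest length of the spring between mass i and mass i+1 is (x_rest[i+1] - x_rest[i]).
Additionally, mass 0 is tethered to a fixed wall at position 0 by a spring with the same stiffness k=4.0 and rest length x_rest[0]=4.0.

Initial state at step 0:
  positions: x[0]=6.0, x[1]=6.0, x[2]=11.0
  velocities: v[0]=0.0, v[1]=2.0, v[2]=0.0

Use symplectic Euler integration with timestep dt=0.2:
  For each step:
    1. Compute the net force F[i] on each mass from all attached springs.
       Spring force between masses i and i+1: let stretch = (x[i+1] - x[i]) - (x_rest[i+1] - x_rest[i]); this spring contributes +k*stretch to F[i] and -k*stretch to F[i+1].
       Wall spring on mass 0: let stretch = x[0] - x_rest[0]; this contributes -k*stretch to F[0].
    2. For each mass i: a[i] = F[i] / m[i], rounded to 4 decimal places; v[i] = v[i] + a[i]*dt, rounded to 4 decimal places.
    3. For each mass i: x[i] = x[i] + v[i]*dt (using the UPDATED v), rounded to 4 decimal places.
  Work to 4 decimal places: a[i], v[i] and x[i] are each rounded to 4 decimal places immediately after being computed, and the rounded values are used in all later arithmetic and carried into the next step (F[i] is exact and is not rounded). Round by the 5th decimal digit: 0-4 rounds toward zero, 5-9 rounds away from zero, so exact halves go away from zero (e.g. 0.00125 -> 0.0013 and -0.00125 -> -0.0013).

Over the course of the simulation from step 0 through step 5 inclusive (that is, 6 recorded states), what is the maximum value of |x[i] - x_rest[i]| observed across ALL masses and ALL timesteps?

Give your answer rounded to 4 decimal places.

Answer: 2.0129

Derivation:
Step 0: x=[6.0000 6.0000 11.0000] v=[0.0000 2.0000 0.0000]
Step 1: x=[5.0400 7.2000 10.8400] v=[-4.8000 6.0000 -0.8000]
Step 2: x=[3.6192 8.6368 10.7376] v=[-7.1040 7.1840 -0.5120]
Step 3: x=[2.4221 9.6069 10.9391] v=[-5.9853 4.8506 1.0074]
Step 4: x=[1.9871 9.6406 11.5674] v=[-2.1751 0.1685 3.1416]
Step 5: x=[2.4587 8.7580 12.5274] v=[2.3580 -4.4129 4.8002]
Max displacement = 2.0129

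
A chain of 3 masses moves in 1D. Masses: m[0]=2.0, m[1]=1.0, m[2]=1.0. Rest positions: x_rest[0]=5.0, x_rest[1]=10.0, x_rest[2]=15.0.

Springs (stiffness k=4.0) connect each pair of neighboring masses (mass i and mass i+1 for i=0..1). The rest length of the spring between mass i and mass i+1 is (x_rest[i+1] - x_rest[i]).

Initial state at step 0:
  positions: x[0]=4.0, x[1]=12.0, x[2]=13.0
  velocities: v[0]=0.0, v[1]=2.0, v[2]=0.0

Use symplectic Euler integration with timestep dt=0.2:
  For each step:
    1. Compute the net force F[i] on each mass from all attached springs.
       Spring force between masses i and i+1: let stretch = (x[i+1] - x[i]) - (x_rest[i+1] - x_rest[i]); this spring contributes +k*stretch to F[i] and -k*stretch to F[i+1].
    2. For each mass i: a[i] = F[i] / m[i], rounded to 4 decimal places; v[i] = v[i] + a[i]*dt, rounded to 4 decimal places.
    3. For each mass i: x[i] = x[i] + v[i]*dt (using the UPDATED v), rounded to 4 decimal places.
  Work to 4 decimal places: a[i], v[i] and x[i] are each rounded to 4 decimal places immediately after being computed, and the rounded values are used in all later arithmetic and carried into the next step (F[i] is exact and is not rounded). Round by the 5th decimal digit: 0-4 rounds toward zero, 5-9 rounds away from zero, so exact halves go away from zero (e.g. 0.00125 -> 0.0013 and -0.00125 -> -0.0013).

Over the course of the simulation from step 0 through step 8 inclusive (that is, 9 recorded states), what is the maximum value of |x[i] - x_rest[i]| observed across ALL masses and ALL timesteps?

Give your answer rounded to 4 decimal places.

Answer: 2.5357

Derivation:
Step 0: x=[4.0000 12.0000 13.0000] v=[0.0000 2.0000 0.0000]
Step 1: x=[4.2400 11.2800 13.6400] v=[1.2000 -3.6000 3.2000]
Step 2: x=[4.6432 9.8112 14.7024] v=[2.0160 -7.3440 5.3120]
Step 3: x=[5.0598 8.2981 15.7822] v=[2.0832 -7.5654 5.3990]
Step 4: x=[5.3355 7.4643 16.4645] v=[1.3785 -4.1688 3.4117]
Step 5: x=[5.3815 7.7300 16.5068] v=[0.2300 1.3283 0.2115]
Step 6: x=[5.2154 9.0242 15.9448] v=[-0.8306 6.4709 -2.8099]
Step 7: x=[4.9540 10.8163 15.0755] v=[-1.3071 8.9603 -4.3464]
Step 8: x=[4.7616 12.3519 14.3247] v=[-0.9622 7.6778 -3.7538]
Max displacement = 2.5357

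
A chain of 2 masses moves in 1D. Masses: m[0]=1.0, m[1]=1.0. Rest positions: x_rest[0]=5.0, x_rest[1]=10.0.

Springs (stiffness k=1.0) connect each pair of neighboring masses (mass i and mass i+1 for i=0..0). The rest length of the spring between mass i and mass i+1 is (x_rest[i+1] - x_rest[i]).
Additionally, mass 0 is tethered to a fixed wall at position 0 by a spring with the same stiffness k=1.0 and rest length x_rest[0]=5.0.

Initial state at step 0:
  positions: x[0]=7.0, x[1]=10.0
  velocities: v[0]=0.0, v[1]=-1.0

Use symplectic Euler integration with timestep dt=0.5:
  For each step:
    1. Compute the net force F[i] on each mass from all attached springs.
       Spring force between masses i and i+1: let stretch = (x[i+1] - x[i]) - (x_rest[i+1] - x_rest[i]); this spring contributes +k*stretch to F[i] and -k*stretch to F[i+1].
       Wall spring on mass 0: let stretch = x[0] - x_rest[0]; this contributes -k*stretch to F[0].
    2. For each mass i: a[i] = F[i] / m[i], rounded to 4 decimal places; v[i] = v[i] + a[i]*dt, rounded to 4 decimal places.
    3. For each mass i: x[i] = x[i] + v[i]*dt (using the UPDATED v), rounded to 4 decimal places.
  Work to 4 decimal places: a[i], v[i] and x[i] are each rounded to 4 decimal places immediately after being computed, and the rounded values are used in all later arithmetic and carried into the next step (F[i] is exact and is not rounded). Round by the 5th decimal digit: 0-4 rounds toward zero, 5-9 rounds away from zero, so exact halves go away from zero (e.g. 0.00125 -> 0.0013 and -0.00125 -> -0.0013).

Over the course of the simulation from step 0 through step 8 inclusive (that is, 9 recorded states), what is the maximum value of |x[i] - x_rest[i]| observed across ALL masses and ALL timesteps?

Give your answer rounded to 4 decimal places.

Step 0: x=[7.0000 10.0000] v=[0.0000 -1.0000]
Step 1: x=[6.0000 10.0000] v=[-2.0000 0.0000]
Step 2: x=[4.5000 10.2500] v=[-3.0000 0.5000]
Step 3: x=[3.3125 10.3125] v=[-2.3750 0.1250]
Step 4: x=[3.0469 9.8750] v=[-0.5313 -0.8750]
Step 5: x=[3.7266 8.9805] v=[1.3593 -1.7891]
Step 6: x=[4.7881 8.0225] v=[2.1230 -1.9161]
Step 7: x=[5.4612 7.5059] v=[1.3462 -1.0333]
Step 8: x=[5.2802 7.7281] v=[-0.3621 0.4444]
Max displacement = 2.4941

Answer: 2.4941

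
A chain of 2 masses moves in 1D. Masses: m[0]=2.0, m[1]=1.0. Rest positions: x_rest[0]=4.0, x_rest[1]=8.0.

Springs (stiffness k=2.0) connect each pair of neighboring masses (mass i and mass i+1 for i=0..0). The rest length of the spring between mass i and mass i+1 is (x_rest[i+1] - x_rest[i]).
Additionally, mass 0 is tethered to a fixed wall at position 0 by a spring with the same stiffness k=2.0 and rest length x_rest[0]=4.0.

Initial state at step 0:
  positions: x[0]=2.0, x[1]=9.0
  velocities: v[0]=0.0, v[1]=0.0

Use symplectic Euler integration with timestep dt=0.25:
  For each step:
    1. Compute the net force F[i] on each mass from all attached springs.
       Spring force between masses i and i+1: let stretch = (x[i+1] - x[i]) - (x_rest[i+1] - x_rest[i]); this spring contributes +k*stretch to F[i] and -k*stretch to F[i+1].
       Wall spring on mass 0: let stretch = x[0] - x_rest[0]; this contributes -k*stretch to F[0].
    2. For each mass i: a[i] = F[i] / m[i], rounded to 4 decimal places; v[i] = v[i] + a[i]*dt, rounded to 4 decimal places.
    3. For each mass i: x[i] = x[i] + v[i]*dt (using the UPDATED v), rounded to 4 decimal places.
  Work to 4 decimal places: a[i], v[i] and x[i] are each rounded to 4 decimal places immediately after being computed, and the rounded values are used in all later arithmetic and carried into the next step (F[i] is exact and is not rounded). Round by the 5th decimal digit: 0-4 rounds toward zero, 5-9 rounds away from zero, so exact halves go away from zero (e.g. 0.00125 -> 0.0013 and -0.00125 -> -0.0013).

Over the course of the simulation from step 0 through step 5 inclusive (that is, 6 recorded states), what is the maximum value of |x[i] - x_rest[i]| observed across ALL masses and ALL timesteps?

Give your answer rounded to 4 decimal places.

Answer: 2.1019

Derivation:
Step 0: x=[2.0000 9.0000] v=[0.0000 0.0000]
Step 1: x=[2.3125 8.6250] v=[1.2500 -1.5000]
Step 2: x=[2.8750 7.9609] v=[2.2500 -2.6563]
Step 3: x=[3.5757 7.1611] v=[2.8027 -3.1993]
Step 4: x=[4.2770 6.4131] v=[2.8051 -2.9920]
Step 5: x=[4.8445 5.8981] v=[2.2699 -2.0601]
Max displacement = 2.1019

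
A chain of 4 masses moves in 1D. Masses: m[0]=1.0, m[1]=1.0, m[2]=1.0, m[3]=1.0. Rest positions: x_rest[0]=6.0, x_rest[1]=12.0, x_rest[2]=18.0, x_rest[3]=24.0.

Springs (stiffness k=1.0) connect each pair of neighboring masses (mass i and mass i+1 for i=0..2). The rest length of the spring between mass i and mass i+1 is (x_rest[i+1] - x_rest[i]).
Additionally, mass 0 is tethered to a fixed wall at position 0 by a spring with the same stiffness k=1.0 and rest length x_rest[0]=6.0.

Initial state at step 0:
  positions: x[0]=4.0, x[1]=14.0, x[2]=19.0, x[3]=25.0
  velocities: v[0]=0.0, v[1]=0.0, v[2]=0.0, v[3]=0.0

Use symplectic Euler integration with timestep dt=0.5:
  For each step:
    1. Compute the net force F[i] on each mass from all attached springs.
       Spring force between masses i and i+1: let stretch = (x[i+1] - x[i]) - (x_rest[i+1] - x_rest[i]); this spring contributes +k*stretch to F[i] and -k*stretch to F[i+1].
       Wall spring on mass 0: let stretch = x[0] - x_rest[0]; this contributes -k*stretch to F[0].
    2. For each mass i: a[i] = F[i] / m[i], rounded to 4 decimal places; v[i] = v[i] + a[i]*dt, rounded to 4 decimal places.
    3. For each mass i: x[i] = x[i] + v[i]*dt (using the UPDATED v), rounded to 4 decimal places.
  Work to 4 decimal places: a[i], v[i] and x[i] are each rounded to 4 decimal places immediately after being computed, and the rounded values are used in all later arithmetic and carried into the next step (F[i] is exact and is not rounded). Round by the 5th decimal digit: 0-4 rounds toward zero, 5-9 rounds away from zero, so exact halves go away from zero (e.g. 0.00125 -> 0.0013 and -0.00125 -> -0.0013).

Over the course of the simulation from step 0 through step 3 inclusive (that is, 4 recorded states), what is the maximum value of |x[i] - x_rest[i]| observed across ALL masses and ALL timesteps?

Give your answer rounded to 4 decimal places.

Step 0: x=[4.0000 14.0000 19.0000 25.0000] v=[0.0000 0.0000 0.0000 0.0000]
Step 1: x=[5.5000 12.7500 19.2500 25.0000] v=[3.0000 -2.5000 0.5000 0.0000]
Step 2: x=[7.4375 11.3125 19.3125 25.0625] v=[3.8750 -2.8750 0.1250 0.1250]
Step 3: x=[8.4844 10.9063 18.8125 25.1875] v=[2.0938 -0.8125 -1.0000 0.2500]
Max displacement = 2.4844

Answer: 2.4844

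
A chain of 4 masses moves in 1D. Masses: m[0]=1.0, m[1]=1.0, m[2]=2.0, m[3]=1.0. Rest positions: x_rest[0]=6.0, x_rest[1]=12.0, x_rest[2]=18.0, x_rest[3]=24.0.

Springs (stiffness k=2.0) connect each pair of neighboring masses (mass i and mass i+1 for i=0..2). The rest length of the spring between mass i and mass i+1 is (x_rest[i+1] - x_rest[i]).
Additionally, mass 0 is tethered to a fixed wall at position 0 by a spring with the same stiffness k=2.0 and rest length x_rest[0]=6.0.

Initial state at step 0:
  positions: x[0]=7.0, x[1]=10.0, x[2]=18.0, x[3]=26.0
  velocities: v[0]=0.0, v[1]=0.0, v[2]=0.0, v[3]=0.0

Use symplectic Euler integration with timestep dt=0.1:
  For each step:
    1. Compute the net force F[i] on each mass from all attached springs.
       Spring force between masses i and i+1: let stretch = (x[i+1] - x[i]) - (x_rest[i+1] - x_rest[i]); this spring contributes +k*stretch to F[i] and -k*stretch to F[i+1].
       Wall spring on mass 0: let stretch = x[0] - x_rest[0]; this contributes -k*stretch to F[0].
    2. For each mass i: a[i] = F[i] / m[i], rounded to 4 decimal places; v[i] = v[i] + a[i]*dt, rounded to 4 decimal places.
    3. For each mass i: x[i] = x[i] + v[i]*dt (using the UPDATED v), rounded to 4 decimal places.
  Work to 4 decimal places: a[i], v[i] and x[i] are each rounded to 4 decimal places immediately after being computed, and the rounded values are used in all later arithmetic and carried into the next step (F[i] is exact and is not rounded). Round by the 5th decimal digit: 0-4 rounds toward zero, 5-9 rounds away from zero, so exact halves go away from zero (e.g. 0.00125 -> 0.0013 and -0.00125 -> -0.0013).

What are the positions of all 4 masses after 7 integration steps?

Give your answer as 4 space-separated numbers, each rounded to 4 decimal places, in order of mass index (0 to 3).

Answer: 5.3512 12.1624 18.0638 24.9798

Derivation:
Step 0: x=[7.0000 10.0000 18.0000 26.0000] v=[0.0000 0.0000 0.0000 0.0000]
Step 1: x=[6.9200 10.1000 18.0000 25.9600] v=[-0.8000 1.0000 0.0000 -0.4000]
Step 2: x=[6.7652 10.2944 18.0006 25.8808] v=[-1.5480 1.9440 0.0060 -0.7920]
Step 3: x=[6.5457 10.5723 18.0029 25.7640] v=[-2.1952 2.7794 0.0234 -1.1680]
Step 4: x=[6.2758 10.9183 18.0086 25.6120] v=[-2.6990 3.4602 0.0565 -1.5202]
Step 5: x=[5.9732 11.3133 18.0194 25.4279] v=[-3.0257 3.9498 0.1078 -1.8409]
Step 6: x=[5.6580 11.7356 18.0372 25.2156] v=[-3.1523 4.2230 0.1780 -2.1226]
Step 7: x=[5.3512 12.1624 18.0638 24.9798] v=[-3.0684 4.2678 0.2657 -2.3583]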